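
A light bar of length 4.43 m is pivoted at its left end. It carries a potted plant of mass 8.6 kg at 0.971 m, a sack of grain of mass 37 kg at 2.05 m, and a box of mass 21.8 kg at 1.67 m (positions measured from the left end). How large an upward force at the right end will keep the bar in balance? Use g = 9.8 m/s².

Sum moments about the left end (the unknown pivot reaction has zero arm there).
Potted plant: 8.6 × 9.8 = 84.28 N down at 0.971 m → arm 0.971 m, τ = 84.28 × 0.971 = 81.84 N·m clockwise.
Sack of grain: 37 × 9.8 = 362.6 N down at 2.05 m → arm 2.05 m, τ = 362.6 × 2.05 = 743.3 N·m clockwise.
Box: 21.8 × 9.8 = 213.6 N down at 1.67 m → arm 1.67 m, τ = 213.6 × 1.67 = 356.7 N·m clockwise.
Net moment of the loads = 1182 N·m clockwise.
The upward force F acts at the right end, arm 4.43 m, giving F × 4.43 counterclockwise.
Setting net torque to zero: F × 4.43 = 1182 → F = 1182 / 4.43 = 267 N.

F ≈ 267 N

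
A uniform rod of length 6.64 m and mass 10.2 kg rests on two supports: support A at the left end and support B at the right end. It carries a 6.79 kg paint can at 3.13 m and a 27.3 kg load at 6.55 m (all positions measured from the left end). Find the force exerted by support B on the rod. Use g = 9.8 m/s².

Taking torques about support A:
Beam weight: 10.2 × 9.8 = 99.96 N down at 3.32 m → arm 3.32 m, τ = 99.96 × 3.32 = 331.9 N·m clockwise.
Paint can: 6.79 × 9.8 = 66.54 N down at 3.13 m → arm 3.13 m, τ = 66.54 × 3.13 = 208.3 N·m clockwise.
Load: 27.3 × 9.8 = 267.5 N down at 6.55 m → arm 6.55 m, τ = 267.5 × 6.55 = 1752 N·m clockwise.
Net load moment about support A = 2292 N·m clockwise.
Reaction R at support B is upward at 6.64 m, arm 6.64 m → moment R × 6.64 counterclockwise.
Setting net torque to zero: R × 6.64 = 2292 → R = 345 N.

R_B ≈ 345 N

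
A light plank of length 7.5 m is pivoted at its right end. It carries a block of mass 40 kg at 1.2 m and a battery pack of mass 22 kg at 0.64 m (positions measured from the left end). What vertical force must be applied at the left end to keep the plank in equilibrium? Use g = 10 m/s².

Take moments about the right end.
Block: 40 × 10 = 400 N down at 1.2 m → arm 6.3 m, τ = 400 × 6.3 = 2520 N·m counterclockwise.
Battery pack: 22 × 10 = 220 N down at 0.64 m → arm 6.86 m, τ = 220 × 6.86 = 1509 N·m counterclockwise.
Net moment of the loads = 4029 N·m counterclockwise.
The upward force F acts at the left end, arm 7.5 m, giving F × 7.5 clockwise.
For rotational equilibrium, F × 7.5 = 4029, so F = 4029 / 7.5 = 537 N.

F ≈ 537 N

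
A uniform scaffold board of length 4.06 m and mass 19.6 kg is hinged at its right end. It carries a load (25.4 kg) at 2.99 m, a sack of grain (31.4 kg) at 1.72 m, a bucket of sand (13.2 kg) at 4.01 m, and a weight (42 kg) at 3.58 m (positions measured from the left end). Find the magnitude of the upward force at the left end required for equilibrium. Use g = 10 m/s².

Taking torques about the right end:
Beam weight: 19.6 × 10 = 196 N down at 2.03 m → arm 2.03 m, τ = 196 × 2.03 = 397.9 N·m counterclockwise.
Load: 25.4 × 10 = 254 N down at 2.99 m → arm 1.07 m, τ = 254 × 1.07 = 271.8 N·m counterclockwise.
Sack of grain: 31.4 × 10 = 314 N down at 1.72 m → arm 2.34 m, τ = 314 × 2.34 = 734.8 N·m counterclockwise.
Bucket of sand: 13.2 × 10 = 132 N down at 4.01 m → arm 0.05 m, τ = 132 × 0.05 = 6.6 N·m counterclockwise.
Weight: 42 × 10 = 420 N down at 3.58 m → arm 0.48 m, τ = 420 × 0.48 = 201.6 N·m counterclockwise.
Net moment of the loads = 1613 N·m counterclockwise.
The upward force F acts at the left end, arm 4.06 m, giving F × 4.06 clockwise.
Setting net torque to zero: F × 4.06 = 1613 → F = 1613 / 4.06 = 397 N.

F ≈ 397 N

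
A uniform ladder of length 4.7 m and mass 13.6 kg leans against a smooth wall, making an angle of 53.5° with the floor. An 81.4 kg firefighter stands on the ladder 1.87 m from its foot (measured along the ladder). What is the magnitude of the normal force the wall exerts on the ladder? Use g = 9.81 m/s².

N_wall ≈ 284 N

About the foot of the ladder:
Ladder weight 13.6×9.81 = 133.4 N acts at 2.35 m along the ladder; its horizontal arm is 2.35·cos53.5° = 1.398 m → τ = 186.5 N·m clockwise.
Firefighter: 81.4×9.81 = 798.5 N at 1.87 m → arm 1.112 m → τ = 887.9 N·m clockwise.
Wall normal N acts horizontally at the top; its moment arm is the height L sinθ = 4.7·sin53.5° = 3.778 m, counterclockwise.
Στ = 0 ⇒ N × 3.778 = 1074 ⇒ N = 284 N.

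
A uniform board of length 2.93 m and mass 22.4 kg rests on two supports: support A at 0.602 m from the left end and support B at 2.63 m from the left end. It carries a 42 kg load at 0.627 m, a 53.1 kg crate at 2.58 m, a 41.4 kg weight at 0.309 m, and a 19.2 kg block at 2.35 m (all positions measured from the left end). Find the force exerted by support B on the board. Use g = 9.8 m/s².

R_B ≈ 710 N

Choose support A as the axis so its reaction then has zero moment arm.
Beam weight: 22.4 × 9.8 = 219.5 N down at 1.465 m → arm 0.863 m, τ = 219.5 × 0.863 = 189.4 N·m clockwise.
Load: 42 × 9.8 = 411.6 N down at 0.627 m → arm 0.025 m, τ = 411.6 × 0.025 = 10.29 N·m clockwise.
Crate: 53.1 × 9.8 = 520.4 N down at 2.58 m → arm 1.978 m, τ = 520.4 × 1.978 = 1029 N·m clockwise.
Weight: 41.4 × 9.8 = 405.7 N down at 0.309 m → arm 0.293 m, τ = 405.7 × 0.293 = 118.9 N·m counterclockwise.
Block: 19.2 × 9.8 = 188.2 N down at 2.35 m → arm 1.748 m, τ = 188.2 × 1.748 = 329 N·m clockwise.
Net load moment about support A = 1439 N·m clockwise.
Reaction R at support B is upward at 2.63 m, arm 2.028 m → moment R × 2.028 counterclockwise.
Balancing moments: R × 2.028 = 1439, giving R = 710 N.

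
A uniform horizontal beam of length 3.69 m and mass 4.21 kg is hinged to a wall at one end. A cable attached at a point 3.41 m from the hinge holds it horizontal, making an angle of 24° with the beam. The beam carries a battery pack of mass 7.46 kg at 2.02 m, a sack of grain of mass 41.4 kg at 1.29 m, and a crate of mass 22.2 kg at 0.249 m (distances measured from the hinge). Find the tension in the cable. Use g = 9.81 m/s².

About the hinge:
Beam weight: 4.21 × 9.81 = 41.3 N down at 1.845 m → arm 1.845 m, τ = 41.3 × 1.845 = 76.2 N·m clockwise.
Battery pack: 7.46 × 9.81 = 73.18 N down at 2.02 m → arm 2.02 m, τ = 73.18 × 2.02 = 147.8 N·m clockwise.
Sack of grain: 41.4 × 9.81 = 406.1 N down at 1.29 m → arm 1.29 m, τ = 406.1 × 1.29 = 523.9 N·m clockwise.
Crate: 22.2 × 9.81 = 217.8 N down at 0.249 m → arm 0.249 m, τ = 217.8 × 0.249 = 54.23 N·m clockwise.
Total clockwise load moment = 802.1 N·m.
The cable tension T acts at 3.41 m; only its component perpendicular to the beam, T sinθ, produces torque. sin 24° = 0.4067.
Setting net torque to zero: T × 3.41 × 0.4067 = 802.1 → T = 802.1 / 1.387 = 578 N.

T ≈ 578 N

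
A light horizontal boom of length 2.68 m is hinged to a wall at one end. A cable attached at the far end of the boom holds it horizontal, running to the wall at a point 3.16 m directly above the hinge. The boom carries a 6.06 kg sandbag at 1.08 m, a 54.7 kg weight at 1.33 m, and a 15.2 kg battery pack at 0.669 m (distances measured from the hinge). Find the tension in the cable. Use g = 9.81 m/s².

Choose the hinge as the axis so the unknown hinge reaction has zero arm there.
Sandbag: 6.06 × 9.81 = 59.45 N down at 1.08 m → arm 1.08 m, τ = 59.45 × 1.08 = 64.21 N·m clockwise.
Weight: 54.7 × 9.81 = 536.6 N down at 1.33 m → arm 1.33 m, τ = 536.6 × 1.33 = 713.7 N·m clockwise.
Battery pack: 15.2 × 9.81 = 149.1 N down at 0.669 m → arm 0.669 m, τ = 149.1 × 0.669 = 99.75 N·m clockwise.
Total clockwise load moment = 877.7 N·m.
The cable tension T acts at 2.68 m; only its component perpendicular to the boom, T sinθ, produces torque. sinθ = h/√(h²+d²) = 3.16/√(3.16²+2.68²) = 0.7627.
Στ = 0 ⇒ T × 2.68 × 0.7627 = 877.7 ⇒ T = 877.7 / 2.044 = 429 N.

T ≈ 429 N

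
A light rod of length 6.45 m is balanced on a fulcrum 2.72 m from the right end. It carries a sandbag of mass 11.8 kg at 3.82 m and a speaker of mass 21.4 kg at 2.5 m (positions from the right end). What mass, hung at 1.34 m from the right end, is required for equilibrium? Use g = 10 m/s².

Take moments about the fulcrum (at 2.72 m from the right end).
Sandbag: 11.8 × 10 = 118 N down at 3.82 m → arm 1.1 m, τ = 118 × 1.1 = 129.8 N·m counterclockwise.
Speaker: 21.4 × 10 = 214 N down at 2.5 m → arm 0.22 m, τ = 214 × 0.22 = 47.08 N·m clockwise.
Net moment of known loads = 82.72 N·m counterclockwise.
An unknown mass m at 1.34 m has arm 1.38 m; its moment is m·g·1.38 clockwise.
Balancing moments: m × 10 × 1.38 = 82.72, giving m = 82.72 / (10 × 1.38) = 5.99 kg.

m ≈ 5.99 kg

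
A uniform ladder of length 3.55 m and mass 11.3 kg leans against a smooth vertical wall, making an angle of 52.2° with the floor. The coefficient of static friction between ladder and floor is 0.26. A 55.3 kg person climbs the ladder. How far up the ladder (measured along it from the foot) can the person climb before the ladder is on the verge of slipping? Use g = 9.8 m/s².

d ≈ 1.07 m

Sum moments about the foot of the ladder (the floor normal and friction both act there and drop out).
Ladder weight 11.3×9.8 = 110.7 N acts at 1.775 m along the ladder; its horizontal arm is 1.775·cos52.2° = 1.088 m → τ = 120.4 N·m clockwise.
Person weight 55.3×9.8 = 541.9 N at distance d → arm d·cos52.2° → τ = 541.9·d·0.6129 clockwise.
Wall normal N at the top has arm L sinθ = 2.805 m counterclockwise, so Στ = 0 gives N·2.805 = 120.4 + 332.1·d.
ΣFy = 0 ⇒ N_floor = 652.6 N, so the maximum friction is μ_s·N_floor = 0.26×652.6 = 169.7 N. ΣFx = 0 ⇒ N_wall = f, so at the slipping point N = 169.7 N.
Substituting: 169.7×2.805 = 120.4 + 332.1·d ⇒ d = (476 − 120.4) / 332.1 = 1.07 m.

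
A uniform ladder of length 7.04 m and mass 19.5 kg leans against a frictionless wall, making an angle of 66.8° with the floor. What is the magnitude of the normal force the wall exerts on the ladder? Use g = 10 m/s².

About the foot of the ladder:
Ladder weight 19.5×10 = 195 N acts at 3.52 m along the ladder; its horizontal arm is 3.52·cos66.8° = 1.387 m → τ = 270.5 N·m clockwise.
Wall normal N acts horizontally at the top; its moment arm is the height L sinθ = 7.04·sin66.8° = 6.471 m, counterclockwise.
Στ = 0 ⇒ N × 6.471 = 270.5 ⇒ N = 41.8 N.

N_wall ≈ 41.8 N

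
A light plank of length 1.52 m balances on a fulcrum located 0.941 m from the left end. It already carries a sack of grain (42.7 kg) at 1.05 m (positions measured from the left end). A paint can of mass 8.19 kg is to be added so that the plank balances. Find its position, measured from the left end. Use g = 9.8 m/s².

x ≈ 0.373 m from the left end

Take moments about the fulcrum (at 0.941 m from the left end).
Sack of grain: 42.7 × 9.8 = 418.5 N down at 1.05 m → arm 0.109 m, τ = 418.5 × 0.109 = 45.62 N·m clockwise.
Net moment of existing loads = 45.62 N·m clockwise.
The paint can weighs 8.19 × 9.8 = 80.26 N and must supply an equal counterclockwise moment, so its lever arm about the fulcrum is 45.62 / 80.26 = 0.568 m.
That puts it at 0.941 − 0.568 = 0.373 m from the left end.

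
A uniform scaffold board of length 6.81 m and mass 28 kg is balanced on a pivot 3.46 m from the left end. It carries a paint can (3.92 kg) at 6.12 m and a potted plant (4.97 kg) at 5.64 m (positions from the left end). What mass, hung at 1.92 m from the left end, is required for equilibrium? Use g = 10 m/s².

Choose the pivot (at 3.46 m from the left end) as the axis so the support reaction has zero arm there.
Beam weight: 28 × 10 = 280 N down at 3.405 m → arm 0.055 m, τ = 280 × 0.055 = 15.4 N·m counterclockwise.
Paint can: 3.92 × 10 = 39.2 N down at 6.12 m → arm 2.66 m, τ = 39.2 × 2.66 = 104.3 N·m clockwise.
Potted plant: 4.97 × 10 = 49.7 N down at 5.64 m → arm 2.18 m, τ = 49.7 × 2.18 = 108.3 N·m clockwise.
Net moment of known loads = 197.2 N·m clockwise.
An unknown mass m at 1.92 m has arm 1.54 m; its moment is m·g·1.54 counterclockwise.
Στ = 0 ⇒ m × 10 × 1.54 = 197.2 ⇒ m = 197.2 / (10 × 1.54) = 12.8 kg.

m ≈ 12.8 kg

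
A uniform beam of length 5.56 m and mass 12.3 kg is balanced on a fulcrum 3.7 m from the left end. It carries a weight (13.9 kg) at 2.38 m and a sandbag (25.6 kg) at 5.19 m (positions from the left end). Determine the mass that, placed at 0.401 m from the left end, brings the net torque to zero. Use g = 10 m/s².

Take moments about the fulcrum (at 3.7 m from the left end).
Beam weight: 12.3 × 10 = 123 N down at 2.78 m → arm 0.92 m, τ = 123 × 0.92 = 113.2 N·m counterclockwise.
Weight: 13.9 × 10 = 139 N down at 2.38 m → arm 1.32 m, τ = 139 × 1.32 = 183.5 N·m counterclockwise.
Sandbag: 25.6 × 10 = 256 N down at 5.19 m → arm 1.49 m, τ = 256 × 1.49 = 381.4 N·m clockwise.
Net moment of known loads = 84.7 N·m clockwise.
An unknown mass m at 0.401 m has arm 3.299 m; its moment is m·g·3.299 counterclockwise.
Balancing moments: m × 10 × 3.299 = 84.7, giving m = 84.7 / (10 × 3.299) = 2.57 kg.

m ≈ 2.57 kg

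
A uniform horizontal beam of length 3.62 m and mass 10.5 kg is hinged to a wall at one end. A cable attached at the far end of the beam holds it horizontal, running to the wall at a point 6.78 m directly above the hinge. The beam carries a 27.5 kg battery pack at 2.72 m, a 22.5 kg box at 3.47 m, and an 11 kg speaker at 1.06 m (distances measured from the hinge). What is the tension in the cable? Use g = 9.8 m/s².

Sum moments about the hinge (the unknown hinge reaction has zero arm there).
Beam weight: 10.5 × 9.8 = 102.9 N down at 1.81 m → arm 1.81 m, τ = 102.9 × 1.81 = 186.2 N·m clockwise.
Battery pack: 27.5 × 9.8 = 269.5 N down at 2.72 m → arm 2.72 m, τ = 269.5 × 2.72 = 733 N·m clockwise.
Box: 22.5 × 9.8 = 220.5 N down at 3.47 m → arm 3.47 m, τ = 220.5 × 3.47 = 765.1 N·m clockwise.
Speaker: 11 × 9.8 = 107.8 N down at 1.06 m → arm 1.06 m, τ = 107.8 × 1.06 = 114.3 N·m clockwise.
Total clockwise load moment = 1799 N·m.
The cable tension T acts at 3.62 m; only its component perpendicular to the beam, T sinθ, produces torque. sinθ = h/√(h²+d²) = 6.78/√(6.78²+3.62²) = 0.8821.
Balancing moments: T × 3.62 × 0.8821 = 1799, giving T = 1799 / 3.193 = 563 N.

T ≈ 563 N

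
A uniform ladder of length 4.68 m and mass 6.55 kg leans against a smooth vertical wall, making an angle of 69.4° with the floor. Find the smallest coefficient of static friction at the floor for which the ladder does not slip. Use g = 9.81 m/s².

Take moments about the foot of the ladder.
Ladder weight 6.55×9.81 = 64.26 N acts at 2.34 m along the ladder; its horizontal arm is 2.34·cos69.4° = 0.8233 m → τ = 52.91 N·m clockwise.
Wall normal N acts horizontally at the top; its moment arm is the height L sinθ = 4.68·sin69.4° = 4.381 m, counterclockwise.
Setting net torque to zero: N × 4.381 = 52.91 → N = 12.08 N.
ΣFx = 0 ⇒ f = N_wall = 12.08 N. ΣFy = 0 ⇒ N_floor = 64.26 N.
μ_min = f / N_floor = 12.08 / 64.26 = 0.188.

μ_min ≈ 0.188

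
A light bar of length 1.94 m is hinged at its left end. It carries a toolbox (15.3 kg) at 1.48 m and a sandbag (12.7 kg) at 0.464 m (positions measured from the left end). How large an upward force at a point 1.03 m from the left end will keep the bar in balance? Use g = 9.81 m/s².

F ≈ 272 N

Sum moments about the left end (the unknown pivot reaction has zero arm there).
Toolbox: 15.3 × 9.81 = 150.1 N down at 1.48 m → arm 1.48 m, τ = 150.1 × 1.48 = 222.1 N·m clockwise.
Sandbag: 12.7 × 9.81 = 124.6 N down at 0.464 m → arm 0.464 m, τ = 124.6 × 0.464 = 57.81 N·m clockwise.
Net moment of the loads = 279.9 N·m clockwise.
The upward force F acts at a point 1.03 m from the left end, arm 1.03 m, giving F × 1.03 counterclockwise.
For rotational equilibrium, F × 1.03 = 279.9, so F = 279.9 / 1.03 = 272 N.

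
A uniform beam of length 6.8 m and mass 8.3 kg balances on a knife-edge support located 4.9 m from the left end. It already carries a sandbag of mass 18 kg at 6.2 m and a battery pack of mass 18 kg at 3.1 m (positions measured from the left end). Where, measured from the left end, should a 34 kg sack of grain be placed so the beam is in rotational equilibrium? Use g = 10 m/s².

x ≈ 5.53 m from the left end

Sum moments about the knife-edge support (at 4.9 m from the left end) (the support reaction has zero arm there).
Beam weight: 8.3 × 10 = 83 N down at 3.4 m → arm 1.5 m, τ = 83 × 1.5 = 124.5 N·m counterclockwise.
Sandbag: 18 × 10 = 180 N down at 6.2 m → arm 1.3 m, τ = 180 × 1.3 = 234 N·m clockwise.
Battery pack: 18 × 10 = 180 N down at 3.1 m → arm 1.8 m, τ = 180 × 1.8 = 324 N·m counterclockwise.
Net moment of existing loads = 214.5 N·m counterclockwise.
The sack of grain weighs 34 × 10 = 340 N and must supply an equal clockwise moment, so its lever arm about the knife-edge support is 214.5 / 340 = 0.631 m.
That puts it at 4.9 + 0.631 = 5.53 m from the left end.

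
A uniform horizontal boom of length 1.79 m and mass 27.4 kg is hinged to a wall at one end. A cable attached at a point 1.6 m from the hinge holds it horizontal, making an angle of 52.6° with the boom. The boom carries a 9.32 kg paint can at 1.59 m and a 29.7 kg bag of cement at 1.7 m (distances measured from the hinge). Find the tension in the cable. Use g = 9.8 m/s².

T ≈ 693 N

About the hinge:
Beam weight: 27.4 × 9.8 = 268.5 N down at 0.895 m → arm 0.895 m, τ = 268.5 × 0.895 = 240.3 N·m clockwise.
Paint can: 9.32 × 9.8 = 91.34 N down at 1.59 m → arm 1.59 m, τ = 91.34 × 1.59 = 145.2 N·m clockwise.
Bag of cement: 29.7 × 9.8 = 291.1 N down at 1.7 m → arm 1.7 m, τ = 291.1 × 1.7 = 494.9 N·m clockwise.
Total clockwise load moment = 880.4 N·m.
The cable tension T acts at 1.6 m; only its component perpendicular to the boom, T sinθ, produces torque. sin 52.6° = 0.7944.
Balancing moments: T × 1.6 × 0.7944 = 880.4, giving T = 880.4 / 1.271 = 693 N.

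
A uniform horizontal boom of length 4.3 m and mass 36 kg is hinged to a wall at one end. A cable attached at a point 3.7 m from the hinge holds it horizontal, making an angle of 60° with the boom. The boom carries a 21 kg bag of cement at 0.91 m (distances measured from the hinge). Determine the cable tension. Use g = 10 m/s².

T ≈ 301 N

Choose the hinge as the axis so the unknown hinge reaction has zero arm there.
Beam weight: 36 × 10 = 360 N down at 2.15 m → arm 2.15 m, τ = 360 × 2.15 = 774 N·m clockwise.
Bag of cement: 21 × 10 = 210 N down at 0.91 m → arm 0.91 m, τ = 210 × 0.91 = 191.1 N·m clockwise.
Total clockwise load moment = 965.1 N·m.
The cable tension T acts at 3.7 m; only its component perpendicular to the boom, T sinθ, produces torque. sin 60° = 0.866.
For rotational equilibrium, T × 3.7 × 0.866 = 965.1, so T = 965.1 / 3.204 = 301 N.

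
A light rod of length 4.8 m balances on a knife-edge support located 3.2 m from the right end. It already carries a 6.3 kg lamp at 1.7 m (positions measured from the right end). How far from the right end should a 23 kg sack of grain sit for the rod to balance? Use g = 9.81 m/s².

Sum moments about the knife-edge support (at 3.2 m from the right end) (the support reaction has zero arm there).
Lamp: 6.3 × 9.81 = 61.8 N down at 1.7 m → arm 1.5 m, τ = 61.8 × 1.5 = 92.7 N·m clockwise.
Net moment of existing loads = 92.7 N·m clockwise.
The sack of grain weighs 23 × 9.81 = 225.6 N and must supply an equal counterclockwise moment, so its lever arm about the knife-edge support is 92.7 / 225.6 = 0.411 m.
That puts it at 3.2 + 0.411 = 3.61 m from the right end.

x ≈ 3.61 m from the right end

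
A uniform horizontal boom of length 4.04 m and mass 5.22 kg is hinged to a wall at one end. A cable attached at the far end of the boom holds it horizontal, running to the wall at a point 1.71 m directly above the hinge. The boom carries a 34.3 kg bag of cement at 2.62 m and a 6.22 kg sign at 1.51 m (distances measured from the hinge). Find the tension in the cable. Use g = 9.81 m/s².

T ≈ 684 N

About the hinge:
Beam weight: 5.22 × 9.81 = 51.21 N down at 2.02 m → arm 2.02 m, τ = 51.21 × 2.02 = 103.4 N·m clockwise.
Bag of cement: 34.3 × 9.81 = 336.5 N down at 2.62 m → arm 2.62 m, τ = 336.5 × 2.62 = 881.6 N·m clockwise.
Sign: 6.22 × 9.81 = 61.02 N down at 1.51 m → arm 1.51 m, τ = 61.02 × 1.51 = 92.14 N·m clockwise.
Total clockwise load moment = 1077 N·m.
The cable tension T acts at 4.04 m; only its component perpendicular to the boom, T sinθ, produces torque. sinθ = h/√(h²+d²) = 1.71/√(1.71²+4.04²) = 0.3898.
For rotational equilibrium, T × 4.04 × 0.3898 = 1077, so T = 1077 / 1.575 = 684 N.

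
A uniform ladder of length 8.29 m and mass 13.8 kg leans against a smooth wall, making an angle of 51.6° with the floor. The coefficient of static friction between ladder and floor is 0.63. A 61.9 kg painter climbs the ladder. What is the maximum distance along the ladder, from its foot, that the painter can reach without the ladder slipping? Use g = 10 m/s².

Sum moments about the foot of the ladder (the floor normal and friction both act there and drop out).
Ladder weight 13.8×10 = 138 N acts at 4.145 m along the ladder; its horizontal arm is 4.145·cos51.6° = 2.575 m → τ = 355.4 N·m clockwise.
Painter weight 61.9×10 = 619 N at distance d → arm d·cos51.6° → τ = 619·d·0.6211 clockwise.
Wall normal N at the top has arm L sinθ = 6.497 m counterclockwise, so Στ = 0 gives N·6.497 = 355.4 + 384.5·d.
ΣFy = 0 ⇒ N_floor = 757 N, so the maximum friction is μ_s·N_floor = 0.63×757 = 476.9 N. ΣFx = 0 ⇒ N_wall = f, so at the slipping point N = 476.9 N.
Substituting: 476.9×6.497 = 355.4 + 384.5·d ⇒ d = (3098 − 355.4) / 384.5 = 7.13 m.

d ≈ 7.13 m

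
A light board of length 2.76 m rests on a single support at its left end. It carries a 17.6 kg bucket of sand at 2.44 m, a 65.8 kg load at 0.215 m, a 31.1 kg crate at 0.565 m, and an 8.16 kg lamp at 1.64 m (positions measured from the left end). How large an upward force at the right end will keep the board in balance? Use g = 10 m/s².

F ≈ 319 N

Choose the left end as the axis so the unknown pivot reaction has zero arm there.
Bucket of sand: 17.6 × 10 = 176 N down at 2.44 m → arm 2.44 m, τ = 176 × 2.44 = 429.4 N·m clockwise.
Load: 65.8 × 10 = 658 N down at 0.215 m → arm 0.215 m, τ = 658 × 0.215 = 141.5 N·m clockwise.
Crate: 31.1 × 10 = 311 N down at 0.565 m → arm 0.565 m, τ = 311 × 0.565 = 175.7 N·m clockwise.
Lamp: 8.16 × 10 = 81.6 N down at 1.64 m → arm 1.64 m, τ = 81.6 × 1.64 = 133.8 N·m clockwise.
Net moment of the loads = 880.4 N·m clockwise.
The upward force F acts at the right end, arm 2.76 m, giving F × 2.76 counterclockwise.
Setting net torque to zero: F × 2.76 = 880.4 → F = 880.4 / 2.76 = 319 N.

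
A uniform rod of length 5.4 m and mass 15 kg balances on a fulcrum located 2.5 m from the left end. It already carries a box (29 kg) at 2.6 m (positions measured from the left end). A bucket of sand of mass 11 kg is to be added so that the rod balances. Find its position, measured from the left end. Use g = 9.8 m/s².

Take moments about the fulcrum (at 2.5 m from the left end).
Beam weight: 15 × 9.8 = 147 N down at 2.7 m → arm 0.2 m, τ = 147 × 0.2 = 29.4 N·m clockwise.
Box: 29 × 9.8 = 284.2 N down at 2.6 m → arm 0.1 m, τ = 284.2 × 0.1 = 28.42 N·m clockwise.
Net moment of existing loads = 57.82 N·m clockwise.
The bucket of sand weighs 11 × 9.8 = 107.8 N and must supply an equal counterclockwise moment, so its lever arm about the fulcrum is 57.82 / 107.8 = 0.536 m.
That puts it at 2.5 − 0.536 = 1.96 m from the left end.

x ≈ 1.96 m from the left end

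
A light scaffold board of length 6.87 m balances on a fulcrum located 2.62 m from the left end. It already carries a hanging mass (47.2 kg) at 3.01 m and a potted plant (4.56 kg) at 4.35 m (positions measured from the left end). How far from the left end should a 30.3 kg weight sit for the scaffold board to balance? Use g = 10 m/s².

Sum moments about the fulcrum (at 2.62 m from the left end) (the support reaction has zero arm there).
Hanging mass: 47.2 × 10 = 472 N down at 3.01 m → arm 0.39 m, τ = 472 × 0.39 = 184.1 N·m clockwise.
Potted plant: 4.56 × 10 = 45.6 N down at 4.35 m → arm 1.73 m, τ = 45.6 × 1.73 = 78.89 N·m clockwise.
Net moment of existing loads = 263 N·m clockwise.
The weight weighs 30.3 × 10 = 303 N and must supply an equal counterclockwise moment, so its lever arm about the fulcrum is 263 / 303 = 0.868 m.
That puts it at 2.62 − 0.868 = 1.75 m from the left end.

x ≈ 1.75 m from the left end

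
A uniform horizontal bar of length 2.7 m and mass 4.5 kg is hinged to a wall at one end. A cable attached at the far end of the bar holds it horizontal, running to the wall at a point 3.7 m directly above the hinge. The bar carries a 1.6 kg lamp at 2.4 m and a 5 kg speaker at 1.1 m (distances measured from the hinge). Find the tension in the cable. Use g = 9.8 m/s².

T ≈ 69.3 N

Take moments about the hinge.
Beam weight: 4.5 × 9.8 = 44.1 N down at 1.35 m → arm 1.35 m, τ = 44.1 × 1.35 = 59.54 N·m clockwise.
Lamp: 1.6 × 9.8 = 15.68 N down at 2.4 m → arm 2.4 m, τ = 15.68 × 2.4 = 37.63 N·m clockwise.
Speaker: 5 × 9.8 = 49 N down at 1.1 m → arm 1.1 m, τ = 49 × 1.1 = 53.9 N·m clockwise.
Total clockwise load moment = 151.1 N·m.
The cable tension T acts at 2.7 m; only its component perpendicular to the bar, T sinθ, produces torque. sinθ = h/√(h²+d²) = 3.7/√(3.7²+2.7²) = 0.8078.
Balancing moments: T × 2.7 × 0.8078 = 151.1, giving T = 151.1 / 2.181 = 69.3 N.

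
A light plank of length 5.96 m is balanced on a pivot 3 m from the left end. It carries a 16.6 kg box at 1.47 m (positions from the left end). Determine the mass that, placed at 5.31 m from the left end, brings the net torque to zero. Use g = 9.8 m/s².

Sum moments about the pivot (at 3 m from the left end) (the support reaction has zero arm there).
Box: 16.6 × 9.8 = 162.7 N down at 1.47 m → arm 1.53 m, τ = 162.7 × 1.53 = 248.9 N·m counterclockwise.
Net moment of known loads = 248.9 N·m counterclockwise.
An unknown mass m at 5.31 m has arm 2.31 m; its moment is m·g·2.31 clockwise.
Setting net torque to zero: m × 9.8 × 2.31 = 248.9 → m = 248.9 / (9.8 × 2.31) = 11 kg.

m ≈ 11 kg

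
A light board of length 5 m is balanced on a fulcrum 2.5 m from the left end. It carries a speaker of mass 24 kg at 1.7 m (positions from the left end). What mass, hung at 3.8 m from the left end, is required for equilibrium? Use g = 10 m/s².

About the fulcrum (at 2.5 m from the left end):
Speaker: 24 × 10 = 240 N down at 1.7 m → arm 0.8 m, τ = 240 × 0.8 = 192 N·m counterclockwise.
Net moment of known loads = 192 N·m counterclockwise.
An unknown mass m at 3.8 m has arm 1.3 m; its moment is m·g·1.3 clockwise.
Balancing moments: m × 10 × 1.3 = 192, giving m = 192 / (10 × 1.3) = 14.8 kg.

m ≈ 14.8 kg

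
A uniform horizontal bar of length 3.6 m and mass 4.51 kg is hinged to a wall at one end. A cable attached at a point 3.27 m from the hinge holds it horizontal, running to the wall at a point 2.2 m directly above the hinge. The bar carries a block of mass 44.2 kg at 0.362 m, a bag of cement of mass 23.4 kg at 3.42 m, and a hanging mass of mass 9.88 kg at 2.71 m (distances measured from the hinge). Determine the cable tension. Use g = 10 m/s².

Sum moments about the hinge (the unknown hinge reaction has zero arm there).
Beam weight: 4.51 × 10 = 45.1 N down at 1.8 m → arm 1.8 m, τ = 45.1 × 1.8 = 81.18 N·m clockwise.
Block: 44.2 × 10 = 442 N down at 0.362 m → arm 0.362 m, τ = 442 × 0.362 = 160 N·m clockwise.
Bag of cement: 23.4 × 10 = 234 N down at 3.42 m → arm 3.42 m, τ = 234 × 3.42 = 800.3 N·m clockwise.
Hanging mass: 9.88 × 10 = 98.8 N down at 2.71 m → arm 2.71 m, τ = 98.8 × 2.71 = 267.7 N·m clockwise.
Total clockwise load moment = 1309 N·m.
The cable tension T acts at 3.27 m; only its component perpendicular to the bar, T sinθ, produces torque. sinθ = h/√(h²+d²) = 2.2/√(2.2²+3.27²) = 0.5582.
For rotational equilibrium, T × 3.27 × 0.5582 = 1309, so T = 1309 / 1.825 = 717 N.

T ≈ 717 N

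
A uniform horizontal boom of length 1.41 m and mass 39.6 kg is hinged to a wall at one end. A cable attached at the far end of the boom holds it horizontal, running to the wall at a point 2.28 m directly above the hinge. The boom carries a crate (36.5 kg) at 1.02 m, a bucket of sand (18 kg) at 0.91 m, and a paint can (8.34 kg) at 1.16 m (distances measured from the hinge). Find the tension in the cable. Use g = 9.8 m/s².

Choose the hinge as the axis so the unknown hinge reaction has zero arm there.
Beam weight: 39.6 × 9.8 = 388.1 N down at 0.705 m → arm 0.705 m, τ = 388.1 × 0.705 = 273.6 N·m clockwise.
Crate: 36.5 × 9.8 = 357.7 N down at 1.02 m → arm 1.02 m, τ = 357.7 × 1.02 = 364.9 N·m clockwise.
Bucket of sand: 18 × 9.8 = 176.4 N down at 0.91 m → arm 0.91 m, τ = 176.4 × 0.91 = 160.5 N·m clockwise.
Paint can: 8.34 × 9.8 = 81.73 N down at 1.16 m → arm 1.16 m, τ = 81.73 × 1.16 = 94.81 N·m clockwise.
Total clockwise load moment = 893.8 N·m.
The cable tension T acts at 1.41 m; only its component perpendicular to the boom, T sinθ, produces torque. sinθ = h/√(h²+d²) = 2.28/√(2.28²+1.41²) = 0.8505.
Setting net torque to zero: T × 1.41 × 0.8505 = 893.8 → T = 893.8 / 1.199 = 745 N.

T ≈ 745 N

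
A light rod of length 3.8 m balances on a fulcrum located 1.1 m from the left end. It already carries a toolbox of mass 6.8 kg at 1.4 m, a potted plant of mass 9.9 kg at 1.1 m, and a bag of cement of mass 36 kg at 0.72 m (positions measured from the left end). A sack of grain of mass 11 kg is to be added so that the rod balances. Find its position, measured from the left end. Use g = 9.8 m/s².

x ≈ 2.16 m from the left end

Sum moments about the fulcrum (at 1.1 m from the left end) (the support reaction has zero arm there).
Toolbox: 6.8 × 9.8 = 66.64 N down at 1.4 m → arm 0.3 m, τ = 66.64 × 0.3 = 19.99 N·m clockwise.
Potted plant: acts at the fulcrum, moment arm 0 → no torque.
Bag of cement: 36 × 9.8 = 352.8 N down at 0.72 m → arm 0.38 m, τ = 352.8 × 0.38 = 134.1 N·m counterclockwise.
Net moment of existing loads = 114.1 N·m counterclockwise.
The sack of grain weighs 11 × 9.8 = 107.8 N and must supply an equal clockwise moment, so its lever arm about the fulcrum is 114.1 / 107.8 = 1.06 m.
That puts it at 1.1 + 1.06 = 2.16 m from the left end.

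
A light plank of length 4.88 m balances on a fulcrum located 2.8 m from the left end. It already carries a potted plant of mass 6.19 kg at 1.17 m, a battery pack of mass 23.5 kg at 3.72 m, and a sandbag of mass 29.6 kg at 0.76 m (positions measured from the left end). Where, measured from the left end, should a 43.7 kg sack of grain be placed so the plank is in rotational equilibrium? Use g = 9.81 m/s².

x ≈ 3.92 m from the left end

About the fulcrum (at 2.8 m from the left end):
Potted plant: 6.19 × 9.81 = 60.72 N down at 1.17 m → arm 1.63 m, τ = 60.72 × 1.63 = 98.97 N·m counterclockwise.
Battery pack: 23.5 × 9.81 = 230.5 N down at 3.72 m → arm 0.92 m, τ = 230.5 × 0.92 = 212.1 N·m clockwise.
Sandbag: 29.6 × 9.81 = 290.4 N down at 0.76 m → arm 2.04 m, τ = 290.4 × 2.04 = 592.4 N·m counterclockwise.
Net moment of existing loads = 479.3 N·m counterclockwise.
The sack of grain weighs 43.7 × 9.81 = 428.7 N and must supply an equal clockwise moment, so its lever arm about the fulcrum is 479.3 / 428.7 = 1.12 m.
That puts it at 2.8 + 1.12 = 3.92 m from the left end.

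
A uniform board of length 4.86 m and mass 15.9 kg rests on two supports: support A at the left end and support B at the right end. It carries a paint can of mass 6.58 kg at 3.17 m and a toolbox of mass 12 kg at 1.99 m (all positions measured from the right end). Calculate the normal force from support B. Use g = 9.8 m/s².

Take moments about support A.
Beam weight: 15.9 × 9.8 = 155.8 N down at 2.43 m → arm 2.43 m, τ = 155.8 × 2.43 = 378.6 N·m clockwise.
Paint can: 6.58 × 9.8 = 64.48 N down at 3.17 m → arm 1.69 m, τ = 64.48 × 1.69 = 109 N·m clockwise.
Toolbox: 12 × 9.8 = 117.6 N down at 1.99 m → arm 2.87 m, τ = 117.6 × 2.87 = 337.5 N·m clockwise.
Net load moment about support A = 825.1 N·m clockwise.
Reaction R at support B is upward at 0 m, arm 4.86 m → moment R × 4.86 counterclockwise.
For rotational equilibrium, R × 4.86 = 825.1, so R = 170 N.

R_B ≈ 170 N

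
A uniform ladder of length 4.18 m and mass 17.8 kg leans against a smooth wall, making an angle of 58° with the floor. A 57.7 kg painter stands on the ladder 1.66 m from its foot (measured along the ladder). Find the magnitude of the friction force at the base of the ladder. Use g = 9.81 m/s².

f ≈ 195 N

Taking torques about the foot of the ladder:
Ladder weight 17.8×9.81 = 174.6 N acts at 2.09 m along the ladder; its horizontal arm is 2.09·cos58° = 1.108 m → τ = 193.5 N·m clockwise.
Painter: 57.7×9.81 = 566 N at 1.66 m → arm 0.8797 m → τ = 497.9 N·m clockwise.
Wall normal N acts horizontally at the top; its moment arm is the height L sinθ = 4.18·sin58° = 3.545 m, counterclockwise.
Στ = 0 ⇒ N × 3.545 = 691.4 ⇒ N = 195 N.
ΣFx = 0: friction at the foot balances the wall's push, so f = N_wall = 195 N.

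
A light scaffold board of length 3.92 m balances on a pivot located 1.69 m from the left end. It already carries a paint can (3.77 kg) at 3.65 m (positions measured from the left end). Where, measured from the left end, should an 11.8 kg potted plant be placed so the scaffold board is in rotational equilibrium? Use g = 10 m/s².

x ≈ 1.06 m from the left end

Take moments about the pivot (at 1.69 m from the left end).
Paint can: 3.77 × 10 = 37.7 N down at 3.65 m → arm 1.96 m, τ = 37.7 × 1.96 = 73.89 N·m clockwise.
Net moment of existing loads = 73.89 N·m clockwise.
The potted plant weighs 11.8 × 10 = 118 N and must supply an equal counterclockwise moment, so its lever arm about the pivot is 73.89 / 118 = 0.626 m.
That puts it at 1.69 − 0.626 = 1.06 m from the left end.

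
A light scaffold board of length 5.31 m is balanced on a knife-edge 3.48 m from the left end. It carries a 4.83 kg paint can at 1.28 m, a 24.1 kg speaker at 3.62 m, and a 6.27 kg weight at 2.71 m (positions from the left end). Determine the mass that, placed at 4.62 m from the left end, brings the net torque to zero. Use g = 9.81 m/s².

About the knife-edge (at 3.48 m from the left end):
Paint can: 4.83 × 9.81 = 47.38 N down at 1.28 m → arm 2.2 m, τ = 47.38 × 2.2 = 104.2 N·m counterclockwise.
Speaker: 24.1 × 9.81 = 236.4 N down at 3.62 m → arm 0.14 m, τ = 236.4 × 0.14 = 33.1 N·m clockwise.
Weight: 6.27 × 9.81 = 61.51 N down at 2.71 m → arm 0.77 m, τ = 61.51 × 0.77 = 47.36 N·m counterclockwise.
Net moment of known loads = 118.5 N·m counterclockwise.
An unknown mass m at 4.62 m has arm 1.14 m; its moment is m·g·1.14 clockwise.
Balancing moments: m × 9.81 × 1.14 = 118.5, giving m = 118.5 / (9.81 × 1.14) = 10.6 kg.

m ≈ 10.6 kg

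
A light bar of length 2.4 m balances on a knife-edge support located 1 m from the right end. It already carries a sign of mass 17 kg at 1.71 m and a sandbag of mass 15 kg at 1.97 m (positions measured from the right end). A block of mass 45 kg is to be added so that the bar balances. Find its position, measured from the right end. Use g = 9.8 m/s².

About the knife-edge support (at 1 m from the right end):
Sign: 17 × 9.8 = 166.6 N down at 1.71 m → arm 0.71 m, τ = 166.6 × 0.71 = 118.3 N·m counterclockwise.
Sandbag: 15 × 9.8 = 147 N down at 1.97 m → arm 0.97 m, τ = 147 × 0.97 = 142.6 N·m counterclockwise.
Net moment of existing loads = 260.9 N·m counterclockwise.
The block weighs 45 × 9.8 = 441 N and must supply an equal clockwise moment, so its lever arm about the knife-edge support is 260.9 / 441 = 0.592 m.
That puts it at 1 − 0.592 = 0.408 m from the right end.

x ≈ 0.408 m from the right end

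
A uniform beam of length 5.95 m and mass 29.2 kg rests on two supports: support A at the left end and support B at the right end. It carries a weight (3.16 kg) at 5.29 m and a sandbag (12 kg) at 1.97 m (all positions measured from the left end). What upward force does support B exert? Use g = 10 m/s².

About support A:
Beam weight: 29.2 × 10 = 292 N down at 2.975 m → arm 2.975 m, τ = 292 × 2.975 = 868.7 N·m clockwise.
Weight: 3.16 × 10 = 31.6 N down at 5.29 m → arm 5.29 m, τ = 31.6 × 5.29 = 167.2 N·m clockwise.
Sandbag: 12 × 10 = 120 N down at 1.97 m → arm 1.97 m, τ = 120 × 1.97 = 236.4 N·m clockwise.
Net load moment about support A = 1272 N·m clockwise.
Reaction R at support B is upward at 5.95 m, arm 5.95 m → moment R × 5.95 counterclockwise.
For rotational equilibrium, R × 5.95 = 1272, so R = 214 N.

R_B ≈ 214 N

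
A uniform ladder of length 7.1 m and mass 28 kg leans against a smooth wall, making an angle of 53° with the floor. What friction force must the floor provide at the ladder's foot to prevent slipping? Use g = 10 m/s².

f ≈ 105 N

Sum moments about the foot of the ladder (the floor normal and friction both act there and drop out).
Ladder weight 28×10 = 280 N acts at 3.55 m along the ladder; its horizontal arm is 3.55·cos53° = 2.136 m → τ = 598.1 N·m clockwise.
Wall normal N acts horizontally at the top; its moment arm is the height L sinθ = 7.1·sin53° = 5.67 m, counterclockwise.
Balancing moments: N × 5.67 = 598.1, giving N = 105 N.
ΣFx = 0: friction at the foot balances the wall's push, so f = N_wall = 105 N.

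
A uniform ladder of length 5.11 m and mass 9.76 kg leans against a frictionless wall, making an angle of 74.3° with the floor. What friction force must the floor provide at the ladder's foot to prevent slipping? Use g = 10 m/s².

f ≈ 13.7 N

About the foot of the ladder:
Ladder weight 9.76×10 = 97.6 N acts at 2.555 m along the ladder; its horizontal arm is 2.555·cos74.3° = 0.6914 m → τ = 67.48 N·m clockwise.
Wall normal N acts horizontally at the top; its moment arm is the height L sinθ = 5.11·sin74.3° = 4.919 m, counterclockwise.
For rotational equilibrium, N × 4.919 = 67.48, so N = 13.7 N.
ΣFx = 0: friction at the foot balances the wall's push, so f = N_wall = 13.7 N.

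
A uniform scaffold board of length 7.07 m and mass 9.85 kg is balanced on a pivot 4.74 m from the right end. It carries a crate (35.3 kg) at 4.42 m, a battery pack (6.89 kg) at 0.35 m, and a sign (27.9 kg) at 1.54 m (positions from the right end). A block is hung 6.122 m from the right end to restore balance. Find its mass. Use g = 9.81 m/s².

m ≈ 103 kg

Sum moments about the pivot (at 4.74 m from the right end) (the support reaction has zero arm there).
Beam weight: 9.85 × 9.81 = 96.63 N down at 3.535 m → arm 1.205 m, τ = 96.63 × 1.205 = 116.4 N·m clockwise.
Crate: 35.3 × 9.81 = 346.3 N down at 4.42 m → arm 0.32 m, τ = 346.3 × 0.32 = 110.8 N·m clockwise.
Battery pack: 6.89 × 9.81 = 67.59 N down at 0.35 m → arm 4.39 m, τ = 67.59 × 4.39 = 296.7 N·m clockwise.
Sign: 27.9 × 9.81 = 273.7 N down at 1.54 m → arm 3.2 m, τ = 273.7 × 3.2 = 875.8 N·m clockwise.
Net moment of known loads = 1400 N·m clockwise.
An unknown mass m at 6.122 m has arm 1.382 m; its moment is m·g·1.382 counterclockwise.
Balancing moments: m × 9.81 × 1.382 = 1400, giving m = 1400 / (9.81 × 1.382) = 103 kg.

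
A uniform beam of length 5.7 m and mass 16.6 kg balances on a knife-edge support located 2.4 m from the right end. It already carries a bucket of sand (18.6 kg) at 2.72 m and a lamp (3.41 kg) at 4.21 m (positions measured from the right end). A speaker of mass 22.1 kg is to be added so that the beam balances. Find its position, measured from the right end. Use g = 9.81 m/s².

Take moments about the knife-edge support (at 2.4 m from the right end).
Beam weight: 16.6 × 9.81 = 162.8 N down at 2.85 m → arm 0.45 m, τ = 162.8 × 0.45 = 73.26 N·m counterclockwise.
Bucket of sand: 18.6 × 9.81 = 182.5 N down at 2.72 m → arm 0.32 m, τ = 182.5 × 0.32 = 58.4 N·m counterclockwise.
Lamp: 3.41 × 9.81 = 33.45 N down at 4.21 m → arm 1.81 m, τ = 33.45 × 1.81 = 60.54 N·m counterclockwise.
Net moment of existing loads = 192.2 N·m counterclockwise.
The speaker weighs 22.1 × 9.81 = 216.8 N and must supply an equal clockwise moment, so its lever arm about the knife-edge support is 192.2 / 216.8 = 0.887 m.
That puts it at 2.4 − 0.887 = 1.51 m from the right end.

x ≈ 1.51 m from the right end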